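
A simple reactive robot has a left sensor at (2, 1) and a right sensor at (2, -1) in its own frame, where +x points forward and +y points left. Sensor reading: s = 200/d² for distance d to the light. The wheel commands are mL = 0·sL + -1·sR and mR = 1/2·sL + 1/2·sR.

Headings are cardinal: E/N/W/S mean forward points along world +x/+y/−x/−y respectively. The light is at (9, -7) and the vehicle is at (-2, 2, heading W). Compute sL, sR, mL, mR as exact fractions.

left sensor world pos  = (-4, 1); dL² = 233
right sensor world pos = (-4, 3); dR² = 269
sL = 200/233 = 200/233
sR = 200/269 = 200/269
mL = 0·sL + -1·sR = -200/269
mR = 1/2·sL + 1/2·sR = 50200/62677

200/233 200/269 -200/269 50200/62677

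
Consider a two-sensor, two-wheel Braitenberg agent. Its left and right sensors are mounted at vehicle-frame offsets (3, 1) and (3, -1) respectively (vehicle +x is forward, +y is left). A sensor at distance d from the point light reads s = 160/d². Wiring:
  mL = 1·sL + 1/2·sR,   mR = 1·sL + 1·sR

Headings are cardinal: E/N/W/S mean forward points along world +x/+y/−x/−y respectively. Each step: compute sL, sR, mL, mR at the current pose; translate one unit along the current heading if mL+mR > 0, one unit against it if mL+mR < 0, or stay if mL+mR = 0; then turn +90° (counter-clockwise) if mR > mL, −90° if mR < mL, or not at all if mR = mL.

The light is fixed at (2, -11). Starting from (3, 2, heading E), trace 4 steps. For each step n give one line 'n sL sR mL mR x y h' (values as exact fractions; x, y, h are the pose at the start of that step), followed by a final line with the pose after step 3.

n=0: pose=(3,2,E); sL=40/53, sR=1; mL=133/106, mR=93/53; mL+mR=319/106 → advance +1; mR−mL=1/2 → turn +1·90°
n=1: pose=(4,2,N); sL=160/257, sR=32/53; mL=12592/13621, mR=16704/13621; mL+mR=29296/13621 → advance +1; mR−mL=16/53 → turn +1·90°
n=2: pose=(4,3,W); sL=16/17, sR=80/113; mL=2488/1921, mR=3168/1921; mL+mR=5656/1921 → advance +1; mR−mL=40/113 → turn +1·90°
n=3: pose=(3,3,S); sL=32/25, sR=160/121; mL=5872/3025, mR=7872/3025; mL+mR=13744/3025 → advance +1; mR−mL=80/121 → turn +1·90°

0 40/53 1 133/106 93/53 3 2 E
1 160/257 32/53 12592/13621 16704/13621 4 2 N
2 16/17 80/113 2488/1921 3168/1921 4 3 W
3 32/25 160/121 5872/3025 7872/3025 3 3 S
final 3 2 E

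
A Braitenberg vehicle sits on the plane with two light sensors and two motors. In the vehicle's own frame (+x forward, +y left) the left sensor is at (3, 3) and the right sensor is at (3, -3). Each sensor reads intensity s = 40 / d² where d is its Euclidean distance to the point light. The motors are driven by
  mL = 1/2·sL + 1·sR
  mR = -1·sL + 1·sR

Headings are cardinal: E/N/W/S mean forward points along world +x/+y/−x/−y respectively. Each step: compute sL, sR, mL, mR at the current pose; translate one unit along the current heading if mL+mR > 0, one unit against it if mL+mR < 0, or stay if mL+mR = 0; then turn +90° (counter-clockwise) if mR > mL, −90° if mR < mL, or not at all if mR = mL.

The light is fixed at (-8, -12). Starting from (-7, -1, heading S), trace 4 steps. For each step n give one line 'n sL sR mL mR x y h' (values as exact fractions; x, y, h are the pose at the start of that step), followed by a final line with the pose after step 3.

0 1/2 10/17 57/68 3/34 -7 -1 S
1 40/53 40/173 5580/9169 -4800/9169 -7 -2 W
2 20/89 20/89 30/89 0 -8 -2 N
3 8/41 40/73 1932/2993 1056/2993 -8 -1 E
final -7 -1 S

n=0: pose=(-7,-1,S); sL=1/2, sR=10/17; mL=57/68, mR=3/34; mL+mR=63/68 → advance +1; mR−mL=-3/4 → turn -1·90°
n=1: pose=(-7,-2,W); sL=40/53, sR=40/173; mL=5580/9169, mR=-4800/9169; mL+mR=780/9169 → advance +1; mR−mL=-60/53 → turn -1·90°
n=2: pose=(-8,-2,N); sL=20/89, sR=20/89; mL=30/89, mR=0; mL+mR=30/89 → advance +1; mR−mL=-30/89 → turn -1·90°
n=3: pose=(-8,-1,E); sL=8/41, sR=40/73; mL=1932/2993, mR=1056/2993; mL+mR=2988/2993 → advance +1; mR−mL=-12/41 → turn -1·90°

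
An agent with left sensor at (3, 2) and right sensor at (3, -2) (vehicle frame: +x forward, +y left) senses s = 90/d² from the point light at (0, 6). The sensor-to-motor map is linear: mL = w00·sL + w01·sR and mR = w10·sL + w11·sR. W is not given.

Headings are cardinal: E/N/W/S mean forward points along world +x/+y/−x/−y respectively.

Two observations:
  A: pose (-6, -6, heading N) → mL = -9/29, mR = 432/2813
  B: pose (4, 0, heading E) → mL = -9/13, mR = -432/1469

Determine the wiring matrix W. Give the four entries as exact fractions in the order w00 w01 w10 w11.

-1/2 0 -1/2 1/2

obs A: pose=(-6,-6,N) → sL=18/29, sR=90/97, mL=-9/29, mR=432/2813
obs B: pose=(4,0,E) → sL=18/13, sR=90/113, mL=-9/13, mR=-432/1469
sensor matrix S = [[18/29, 90/97], [18/13, 90/113]]; det S = -3265920/4132297
solve [mL_A; mL_B] = S·[w00; w01] and [mR_A; mR_B] = S·[w10; w11]:
  w00 = -1/2, w01 = 0, w10 = -1/2, w11 = 1/2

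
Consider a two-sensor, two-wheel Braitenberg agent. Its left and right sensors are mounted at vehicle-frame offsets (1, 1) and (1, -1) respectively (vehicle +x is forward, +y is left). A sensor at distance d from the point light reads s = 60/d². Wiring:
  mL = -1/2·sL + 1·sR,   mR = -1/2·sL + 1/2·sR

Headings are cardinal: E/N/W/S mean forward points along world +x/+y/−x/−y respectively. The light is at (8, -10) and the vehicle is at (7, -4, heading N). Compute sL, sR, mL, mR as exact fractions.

left sensor world pos  = (6, -3); dL² = 53
right sensor world pos = (8, -3); dR² = 49
sL = 60/53 = 60/53
sR = 60/49 = 60/49
mL = -1/2·sL + 1·sR = 1710/2597
mR = -1/2·sL + 1/2·sR = 120/2597

60/53 60/49 1710/2597 120/2597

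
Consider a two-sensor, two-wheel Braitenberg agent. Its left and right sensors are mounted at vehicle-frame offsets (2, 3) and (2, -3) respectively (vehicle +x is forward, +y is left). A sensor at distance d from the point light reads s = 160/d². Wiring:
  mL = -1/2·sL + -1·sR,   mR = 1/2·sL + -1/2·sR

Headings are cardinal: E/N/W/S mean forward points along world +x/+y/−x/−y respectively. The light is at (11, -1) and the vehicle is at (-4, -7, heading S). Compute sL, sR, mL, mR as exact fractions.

10/13 40/97 -1005/1261 225/1261

left sensor world pos  = (-1, -9); dL² = 208
right sensor world pos = (-7, -9); dR² = 388
sL = 160/208 = 10/13
sR = 160/388 = 40/97
mL = -1/2·sL + -1·sR = -1005/1261
mR = 1/2·sL + -1/2·sR = 225/1261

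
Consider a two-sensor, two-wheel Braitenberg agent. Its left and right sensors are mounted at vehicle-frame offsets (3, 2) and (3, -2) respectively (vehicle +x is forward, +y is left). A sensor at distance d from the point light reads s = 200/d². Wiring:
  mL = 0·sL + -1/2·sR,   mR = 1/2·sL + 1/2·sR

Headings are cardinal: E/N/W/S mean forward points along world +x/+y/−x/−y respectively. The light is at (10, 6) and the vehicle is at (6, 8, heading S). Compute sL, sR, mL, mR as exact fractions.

40 200/37 -100/37 840/37

left sensor world pos  = (8, 5); dL² = 5
right sensor world pos = (4, 5); dR² = 37
sL = 200/5 = 40
sR = 200/37 = 200/37
mL = 0·sL + -1/2·sR = -100/37
mR = 1/2·sL + 1/2·sR = 840/37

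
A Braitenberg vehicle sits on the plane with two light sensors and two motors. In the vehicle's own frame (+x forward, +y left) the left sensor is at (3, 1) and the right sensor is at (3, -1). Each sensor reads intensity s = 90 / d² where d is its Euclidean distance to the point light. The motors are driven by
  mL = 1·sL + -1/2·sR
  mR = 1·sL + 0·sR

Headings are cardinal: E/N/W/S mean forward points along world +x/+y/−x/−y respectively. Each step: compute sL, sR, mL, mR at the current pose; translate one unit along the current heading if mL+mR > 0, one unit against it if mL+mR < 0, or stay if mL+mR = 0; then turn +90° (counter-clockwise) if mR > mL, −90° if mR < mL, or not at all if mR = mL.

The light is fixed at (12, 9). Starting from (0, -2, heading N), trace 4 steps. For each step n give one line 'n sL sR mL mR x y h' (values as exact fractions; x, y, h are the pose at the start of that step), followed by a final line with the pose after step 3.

0 90/233 18/37 1233/8621 90/233 0 -2 N
1 45/173 5/17 665/5882 45/173 0 -1 W
2 90/313 18/73 3753/22849 90/313 -1 -1 S
3 9/20 45/122 81/305 9/20 -1 -2 E
final 0 -2 N

n=0: pose=(0,-2,N); sL=90/233, sR=18/37; mL=1233/8621, mR=90/233; mL+mR=4563/8621 → advance +1; mR−mL=9/37 → turn +1·90°
n=1: pose=(0,-1,W); sL=45/173, sR=5/17; mL=665/5882, mR=45/173; mL+mR=2195/5882 → advance +1; mR−mL=5/34 → turn +1·90°
n=2: pose=(-1,-1,S); sL=90/313, sR=18/73; mL=3753/22849, mR=90/313; mL+mR=10323/22849 → advance +1; mR−mL=9/73 → turn +1·90°
n=3: pose=(-1,-2,E); sL=9/20, sR=45/122; mL=81/305, mR=9/20; mL+mR=873/1220 → advance +1; mR−mL=45/244 → turn +1·90°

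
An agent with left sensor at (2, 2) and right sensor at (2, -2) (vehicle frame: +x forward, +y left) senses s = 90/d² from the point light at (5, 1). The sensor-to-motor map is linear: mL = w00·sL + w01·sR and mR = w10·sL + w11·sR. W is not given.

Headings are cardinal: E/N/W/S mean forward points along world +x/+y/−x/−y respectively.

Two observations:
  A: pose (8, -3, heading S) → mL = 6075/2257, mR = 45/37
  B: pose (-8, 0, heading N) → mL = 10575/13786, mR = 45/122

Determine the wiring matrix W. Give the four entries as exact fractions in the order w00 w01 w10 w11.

1 1/2 0 1/2

obs A: pose=(8,-3,S) → sL=90/61, sR=90/37, mL=6075/2257, mR=45/37
obs B: pose=(-8,0,N) → sL=45/113, sR=45/61, mL=10575/13786, mR=45/122
sensor matrix S = [[90/61, 90/37], [45/113, 45/61]]; det S = 1863000/15557501
solve [mL_A; mL_B] = S·[w00; w01] and [mR_A; mR_B] = S·[w10; w11]:
  w00 = 1, w01 = 1/2, w10 = 0, w11 = 1/2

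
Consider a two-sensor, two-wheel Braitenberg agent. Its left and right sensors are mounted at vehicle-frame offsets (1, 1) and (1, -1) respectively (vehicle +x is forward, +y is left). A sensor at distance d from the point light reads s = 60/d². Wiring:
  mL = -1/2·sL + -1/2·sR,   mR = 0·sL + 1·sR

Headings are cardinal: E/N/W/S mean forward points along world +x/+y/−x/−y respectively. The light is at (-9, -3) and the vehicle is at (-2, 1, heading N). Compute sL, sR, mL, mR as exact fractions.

left sensor world pos  = (-3, 2); dL² = 61
right sensor world pos = (-1, 2); dR² = 89
sL = 60/61 = 60/61
sR = 60/89 = 60/89
mL = -1/2·sL + -1/2·sR = -4500/5429
mR = 0·sL + 1·sR = 60/89

60/61 60/89 -4500/5429 60/89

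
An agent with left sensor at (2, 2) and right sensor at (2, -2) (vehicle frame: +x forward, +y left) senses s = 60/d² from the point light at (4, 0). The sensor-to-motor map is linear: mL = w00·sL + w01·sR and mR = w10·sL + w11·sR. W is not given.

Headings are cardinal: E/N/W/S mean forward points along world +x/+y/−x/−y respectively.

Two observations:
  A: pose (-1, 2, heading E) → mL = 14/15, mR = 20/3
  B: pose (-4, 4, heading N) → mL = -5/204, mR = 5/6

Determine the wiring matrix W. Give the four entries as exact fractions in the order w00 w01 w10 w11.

-1 1/2 0 1

obs A: pose=(-1,2,E) → sL=12/5, sR=20/3, mL=14/15, mR=20/3
obs B: pose=(-4,4,N) → sL=15/34, sR=5/6, mL=-5/204, mR=5/6
sensor matrix S = [[12/5, 20/3], [15/34, 5/6]]; det S = -16/17
solve [mL_A; mL_B] = S·[w00; w01] and [mR_A; mR_B] = S·[w10; w11]:
  w00 = -1, w01 = 1/2, w10 = 0, w11 = 1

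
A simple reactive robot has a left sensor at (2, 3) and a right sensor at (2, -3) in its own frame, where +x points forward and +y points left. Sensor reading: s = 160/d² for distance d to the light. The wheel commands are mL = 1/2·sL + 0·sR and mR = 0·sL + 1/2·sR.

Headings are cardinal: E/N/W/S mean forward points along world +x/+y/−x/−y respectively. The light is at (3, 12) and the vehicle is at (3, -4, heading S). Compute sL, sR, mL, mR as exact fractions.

left sensor world pos  = (6, -6); dL² = 333
right sensor world pos = (0, -6); dR² = 333
sL = 160/333 = 160/333
sR = 160/333 = 160/333
mL = 1/2·sL + 0·sR = 80/333
mR = 0·sL + 1/2·sR = 80/333

160/333 160/333 80/333 80/333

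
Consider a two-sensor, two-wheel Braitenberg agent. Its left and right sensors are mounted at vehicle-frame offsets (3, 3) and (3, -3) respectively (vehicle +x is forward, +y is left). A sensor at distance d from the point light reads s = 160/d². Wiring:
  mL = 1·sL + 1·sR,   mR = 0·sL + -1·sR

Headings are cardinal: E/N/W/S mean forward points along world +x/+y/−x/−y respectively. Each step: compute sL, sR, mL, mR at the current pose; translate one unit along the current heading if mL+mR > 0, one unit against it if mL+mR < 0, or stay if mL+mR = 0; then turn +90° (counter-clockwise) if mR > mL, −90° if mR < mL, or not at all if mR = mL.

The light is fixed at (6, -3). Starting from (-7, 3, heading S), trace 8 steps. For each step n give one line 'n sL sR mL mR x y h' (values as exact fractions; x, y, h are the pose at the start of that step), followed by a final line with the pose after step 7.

0 160/109 32/53 11968/5777 -32/53 -7 3 S
1 8/13 1/2 29/26 -1/2 -7 2 W
2 160/353 32/37 17216/13061 -32/37 -8 2 N
3 80/101 16/13 2656/1313 -16/13 -8 3 E
4 160/109 32/53 11968/5777 -32/53 -7 3 S
5 8/13 1/2 29/26 -1/2 -7 2 W
6 160/353 32/37 17216/13061 -32/37 -8 2 N
7 80/101 16/13 2656/1313 -16/13 -8 3 E
final -7 3 S

n=0: pose=(-7,3,S); sL=160/109, sR=32/53; mL=11968/5777, mR=-32/53; mL+mR=160/109 → advance +1; mR−mL=-15456/5777 → turn -1·90°
n=1: pose=(-7,2,W); sL=8/13, sR=1/2; mL=29/26, mR=-1/2; mL+mR=8/13 → advance +1; mR−mL=-21/13 → turn -1·90°
n=2: pose=(-8,2,N); sL=160/353, sR=32/37; mL=17216/13061, mR=-32/37; mL+mR=160/353 → advance +1; mR−mL=-28512/13061 → turn -1·90°
n=3: pose=(-8,3,E); sL=80/101, sR=16/13; mL=2656/1313, mR=-16/13; mL+mR=80/101 → advance +1; mR−mL=-4272/1313 → turn -1·90°
n=4: pose=(-7,3,S); sL=160/109, sR=32/53; mL=11968/5777, mR=-32/53; mL+mR=160/109 → advance +1; mR−mL=-15456/5777 → turn -1·90°
n=5: pose=(-7,2,W); sL=8/13, sR=1/2; mL=29/26, mR=-1/2; mL+mR=8/13 → advance +1; mR−mL=-21/13 → turn -1·90°
n=6: pose=(-8,2,N); sL=160/353, sR=32/37; mL=17216/13061, mR=-32/37; mL+mR=160/353 → advance +1; mR−mL=-28512/13061 → turn -1·90°
n=7: pose=(-8,3,E); sL=80/101, sR=16/13; mL=2656/1313, mR=-16/13; mL+mR=80/101 → advance +1; mR−mL=-4272/1313 → turn -1·90°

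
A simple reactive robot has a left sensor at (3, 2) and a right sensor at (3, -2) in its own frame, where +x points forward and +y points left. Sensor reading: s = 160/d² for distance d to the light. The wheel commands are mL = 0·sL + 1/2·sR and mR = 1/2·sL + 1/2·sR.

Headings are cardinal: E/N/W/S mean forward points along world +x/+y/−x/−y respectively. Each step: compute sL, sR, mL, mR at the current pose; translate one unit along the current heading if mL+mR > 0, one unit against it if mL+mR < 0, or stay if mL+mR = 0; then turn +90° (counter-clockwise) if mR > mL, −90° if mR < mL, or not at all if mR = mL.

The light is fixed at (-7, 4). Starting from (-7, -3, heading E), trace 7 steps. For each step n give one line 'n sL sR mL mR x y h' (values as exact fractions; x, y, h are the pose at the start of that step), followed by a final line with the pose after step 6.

0 80/17 16/9 8/9 496/153 -7 -3 E
1 160/17 32/5 16/5 672/85 -6 -3 N
2 40/17 8 4 88/17 -6 -2 W
3 32/17 32/17 16/17 32/17 -7 -2 S
4 80/17 16/9 8/9 496/153 -7 -3 E
5 160/17 32/5 16/5 672/85 -6 -3 N
6 40/17 8 4 88/17 -6 -2 W
final -7 -2 S

n=0: pose=(-7,-3,E); sL=80/17, sR=16/9; mL=8/9, mR=496/153; mL+mR=632/153 → advance +1; mR−mL=40/17 → turn +1·90°
n=1: pose=(-6,-3,N); sL=160/17, sR=32/5; mL=16/5, mR=672/85; mL+mR=944/85 → advance +1; mR−mL=80/17 → turn +1·90°
n=2: pose=(-6,-2,W); sL=40/17, sR=8; mL=4, mR=88/17; mL+mR=156/17 → advance +1; mR−mL=20/17 → turn +1·90°
n=3: pose=(-7,-2,S); sL=32/17, sR=32/17; mL=16/17, mR=32/17; mL+mR=48/17 → advance +1; mR−mL=16/17 → turn +1·90°
n=4: pose=(-7,-3,E); sL=80/17, sR=16/9; mL=8/9, mR=496/153; mL+mR=632/153 → advance +1; mR−mL=40/17 → turn +1·90°
n=5: pose=(-6,-3,N); sL=160/17, sR=32/5; mL=16/5, mR=672/85; mL+mR=944/85 → advance +1; mR−mL=80/17 → turn +1·90°
n=6: pose=(-6,-2,W); sL=40/17, sR=8; mL=4, mR=88/17; mL+mR=156/17 → advance +1; mR−mL=20/17 → turn +1·90°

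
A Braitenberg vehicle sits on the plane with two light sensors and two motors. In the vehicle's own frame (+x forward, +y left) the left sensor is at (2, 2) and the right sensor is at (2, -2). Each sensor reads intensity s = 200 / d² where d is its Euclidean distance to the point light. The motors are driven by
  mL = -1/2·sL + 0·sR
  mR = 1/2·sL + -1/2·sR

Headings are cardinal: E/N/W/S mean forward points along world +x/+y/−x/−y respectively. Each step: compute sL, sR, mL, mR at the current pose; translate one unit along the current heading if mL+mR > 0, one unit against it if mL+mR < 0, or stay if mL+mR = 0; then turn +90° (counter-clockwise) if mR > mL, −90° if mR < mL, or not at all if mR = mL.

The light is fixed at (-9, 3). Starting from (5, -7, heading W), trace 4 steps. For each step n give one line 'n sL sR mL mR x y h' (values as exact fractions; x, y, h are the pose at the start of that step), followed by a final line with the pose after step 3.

n=0: pose=(5,-7,W); sL=25/36, sR=25/26; mL=-25/72, mR=-125/936; mL+mR=-25/52 → advance -1; mR−mL=25/117 → turn +1·90°
n=1: pose=(6,-7,S); sL=200/433, sR=200/313; mL=-100/433, mR=-12000/135529; mL+mR=-100/313 → advance -1; mR−mL=19300/135529 → turn +1·90°
n=2: pose=(6,-6,E); sL=100/169, sR=20/41; mL=-50/169, mR=360/6929; mL+mR=-10/41 → advance -1; mR−mL=2410/6929 → turn +1·90°
n=3: pose=(5,-6,N); sL=200/193, sR=40/61; mL=-100/193, mR=2240/11773; mL+mR=-20/61 → advance -1; mR−mL=8340/11773 → turn +1·90°

0 25/36 25/26 -25/72 -125/936 5 -7 W
1 200/433 200/313 -100/433 -12000/135529 6 -7 S
2 100/169 20/41 -50/169 360/6929 6 -6 E
3 200/193 40/61 -100/193 2240/11773 5 -6 N
final 5 -7 W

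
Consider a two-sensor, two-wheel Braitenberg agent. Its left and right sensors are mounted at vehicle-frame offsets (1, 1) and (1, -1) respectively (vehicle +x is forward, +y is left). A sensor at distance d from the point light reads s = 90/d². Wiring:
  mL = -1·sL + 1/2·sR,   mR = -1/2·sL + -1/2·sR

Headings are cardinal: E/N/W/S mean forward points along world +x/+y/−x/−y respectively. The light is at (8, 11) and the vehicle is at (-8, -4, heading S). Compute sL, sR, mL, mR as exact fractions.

90/481 18/109 -5481/52429 -9234/52429

left sensor world pos  = (-7, -5); dL² = 481
right sensor world pos = (-9, -5); dR² = 545
sL = 90/481 = 90/481
sR = 90/545 = 18/109
mL = -1·sL + 1/2·sR = -5481/52429
mR = -1/2·sL + -1/2·sR = -9234/52429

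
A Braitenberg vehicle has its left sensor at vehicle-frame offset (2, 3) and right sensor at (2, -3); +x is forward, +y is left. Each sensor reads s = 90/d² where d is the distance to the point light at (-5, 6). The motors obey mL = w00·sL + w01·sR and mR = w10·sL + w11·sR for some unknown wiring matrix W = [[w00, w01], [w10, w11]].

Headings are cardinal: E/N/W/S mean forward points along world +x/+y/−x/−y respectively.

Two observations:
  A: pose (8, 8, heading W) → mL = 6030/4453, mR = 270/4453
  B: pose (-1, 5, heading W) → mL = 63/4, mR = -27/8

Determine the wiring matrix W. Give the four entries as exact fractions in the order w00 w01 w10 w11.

1 1 1/2 -1/2

obs A: pose=(8,8,W) → sL=45/61, sR=45/73, mL=6030/4453, mR=270/4453
obs B: pose=(-1,5,W) → sL=9/2, sR=45/4, mL=63/4, mR=-27/8
sensor matrix S = [[45/61, 45/73], [9/2, 45/4]]; det S = 98415/17812
solve [mL_A; mL_B] = S·[w00; w01] and [mR_A; mR_B] = S·[w10; w11]:
  w00 = 1, w01 = 1, w10 = 1/2, w11 = -1/2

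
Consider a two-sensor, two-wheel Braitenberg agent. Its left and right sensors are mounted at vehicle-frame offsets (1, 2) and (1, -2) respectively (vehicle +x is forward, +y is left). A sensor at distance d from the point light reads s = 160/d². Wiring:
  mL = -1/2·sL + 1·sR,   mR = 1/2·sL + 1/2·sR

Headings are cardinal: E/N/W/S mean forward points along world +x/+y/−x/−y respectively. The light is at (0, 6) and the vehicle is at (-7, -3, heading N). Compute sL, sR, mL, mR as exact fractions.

left sensor world pos  = (-9, -2); dL² = 145
right sensor world pos = (-5, -2); dR² = 89
sL = 160/145 = 32/29
sR = 160/89 = 160/89
mL = -1/2·sL + 1·sR = 3216/2581
mR = 1/2·sL + 1/2·sR = 3744/2581

32/29 160/89 3216/2581 3744/2581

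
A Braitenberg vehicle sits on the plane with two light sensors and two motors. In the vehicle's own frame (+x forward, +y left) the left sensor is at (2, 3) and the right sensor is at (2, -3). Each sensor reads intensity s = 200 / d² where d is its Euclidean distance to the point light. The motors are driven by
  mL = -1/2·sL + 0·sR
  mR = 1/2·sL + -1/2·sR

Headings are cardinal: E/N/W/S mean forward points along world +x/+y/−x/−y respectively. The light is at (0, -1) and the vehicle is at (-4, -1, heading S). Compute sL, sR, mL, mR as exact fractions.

left sensor world pos  = (-1, -3); dL² = 5
right sensor world pos = (-7, -3); dR² = 53
sL = 200/5 = 40
sR = 200/53 = 200/53
mL = -1/2·sL + 0·sR = -20
mR = 1/2·sL + -1/2·sR = 960/53

40 200/53 -20 960/53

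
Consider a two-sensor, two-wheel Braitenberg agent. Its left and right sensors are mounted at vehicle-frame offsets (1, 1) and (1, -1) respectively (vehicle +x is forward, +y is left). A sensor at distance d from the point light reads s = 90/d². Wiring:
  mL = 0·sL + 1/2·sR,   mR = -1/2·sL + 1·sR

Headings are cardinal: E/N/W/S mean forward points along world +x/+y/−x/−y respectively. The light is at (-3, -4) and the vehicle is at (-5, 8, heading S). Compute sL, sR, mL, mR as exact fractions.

45/61 9/13 9/26 513/1586

left sensor world pos  = (-4, 7); dL² = 122
right sensor world pos = (-6, 7); dR² = 130
sL = 90/122 = 45/61
sR = 90/130 = 9/13
mL = 0·sL + 1/2·sR = 9/26
mR = -1/2·sL + 1·sR = 513/1586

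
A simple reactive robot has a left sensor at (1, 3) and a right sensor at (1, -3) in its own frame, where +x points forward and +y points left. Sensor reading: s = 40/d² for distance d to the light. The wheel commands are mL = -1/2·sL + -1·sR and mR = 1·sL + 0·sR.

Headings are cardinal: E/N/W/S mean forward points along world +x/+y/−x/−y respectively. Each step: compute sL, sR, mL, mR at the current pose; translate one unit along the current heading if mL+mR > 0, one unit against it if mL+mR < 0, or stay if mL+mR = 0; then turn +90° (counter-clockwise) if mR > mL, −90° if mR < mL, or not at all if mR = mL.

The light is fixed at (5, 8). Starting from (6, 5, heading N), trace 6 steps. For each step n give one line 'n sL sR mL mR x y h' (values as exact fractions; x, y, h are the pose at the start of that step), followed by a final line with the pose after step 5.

0 5 2 -9/2 5 6 5 N
1 8/5 40 -204/5 8/5 6 6 W
2 20/17 4 -78/17 20/17 7 6 S
3 40/13 8/5 -204/65 40/13 7 7 E
4 10 5/2 -15/2 10 6 7 N
5 40/9 40/9 -20/3 40/9 6 8 W
final 7 8 S

n=0: pose=(6,5,N); sL=5, sR=2; mL=-9/2, mR=5; mL+mR=1/2 → advance +1; mR−mL=19/2 → turn +1·90°
n=1: pose=(6,6,W); sL=8/5, sR=40; mL=-204/5, mR=8/5; mL+mR=-196/5 → advance -1; mR−mL=212/5 → turn +1·90°
n=2: pose=(7,6,S); sL=20/17, sR=4; mL=-78/17, mR=20/17; mL+mR=-58/17 → advance -1; mR−mL=98/17 → turn +1·90°
n=3: pose=(7,7,E); sL=40/13, sR=8/5; mL=-204/65, mR=40/13; mL+mR=-4/65 → advance -1; mR−mL=404/65 → turn +1·90°
n=4: pose=(6,7,N); sL=10, sR=5/2; mL=-15/2, mR=10; mL+mR=5/2 → advance +1; mR−mL=35/2 → turn +1·90°
n=5: pose=(6,8,W); sL=40/9, sR=40/9; mL=-20/3, mR=40/9; mL+mR=-20/9 → advance -1; mR−mL=100/9 → turn +1·90°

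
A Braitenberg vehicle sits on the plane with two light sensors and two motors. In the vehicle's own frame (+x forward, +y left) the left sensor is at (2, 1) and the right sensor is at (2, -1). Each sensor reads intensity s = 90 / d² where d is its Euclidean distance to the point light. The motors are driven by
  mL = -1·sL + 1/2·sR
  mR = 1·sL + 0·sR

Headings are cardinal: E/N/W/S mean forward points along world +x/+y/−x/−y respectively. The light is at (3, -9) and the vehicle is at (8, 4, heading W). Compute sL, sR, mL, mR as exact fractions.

left sensor world pos  = (6, 3); dL² = 153
right sensor world pos = (6, 5); dR² = 205
sL = 90/153 = 10/17
sR = 90/205 = 18/41
mL = -1·sL + 1/2·sR = -257/697
mR = 1·sL + 0·sR = 10/17

10/17 18/41 -257/697 10/17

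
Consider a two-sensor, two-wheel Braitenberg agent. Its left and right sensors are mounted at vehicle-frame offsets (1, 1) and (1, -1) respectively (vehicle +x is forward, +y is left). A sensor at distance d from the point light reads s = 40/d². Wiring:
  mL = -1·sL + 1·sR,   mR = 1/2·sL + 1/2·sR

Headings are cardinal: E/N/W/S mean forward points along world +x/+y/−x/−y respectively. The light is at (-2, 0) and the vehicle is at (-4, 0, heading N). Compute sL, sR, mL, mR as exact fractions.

left sensor world pos  = (-5, 1); dL² = 10
right sensor world pos = (-3, 1); dR² = 2
sL = 40/10 = 4
sR = 40/2 = 20
mL = -1·sL + 1·sR = 16
mR = 1/2·sL + 1/2·sR = 12

4 20 16 12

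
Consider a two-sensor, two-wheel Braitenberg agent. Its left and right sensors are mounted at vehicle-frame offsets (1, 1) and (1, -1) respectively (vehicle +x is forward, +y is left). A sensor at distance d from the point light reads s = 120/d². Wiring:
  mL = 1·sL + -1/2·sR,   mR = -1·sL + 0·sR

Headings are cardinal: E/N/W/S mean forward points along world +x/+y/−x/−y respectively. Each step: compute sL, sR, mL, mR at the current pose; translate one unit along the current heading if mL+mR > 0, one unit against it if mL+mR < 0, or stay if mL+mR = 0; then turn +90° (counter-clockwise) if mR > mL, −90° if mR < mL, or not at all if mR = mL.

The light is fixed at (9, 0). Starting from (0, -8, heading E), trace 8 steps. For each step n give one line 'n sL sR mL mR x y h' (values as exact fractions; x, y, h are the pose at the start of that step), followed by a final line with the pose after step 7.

n=0: pose=(0,-8,E); sL=120/113, sR=24/29; mL=2124/3277, mR=-120/113; mL+mR=-12/29 → advance -1; mR−mL=-5604/3277 → turn -1·90°
n=1: pose=(-1,-8,S); sL=20/27, sR=60/101; mL=1210/2727, mR=-20/27; mL+mR=-30/101 → advance -1; mR−mL=-3230/2727 → turn -1·90°
n=2: pose=(-1,-7,W); sL=24/37, sR=120/157; mL=1548/5809, mR=-24/37; mL+mR=-60/157 → advance -1; mR−mL=-5316/5809 → turn -1·90°
n=3: pose=(0,-7,N); sL=15/17, sR=6/5; mL=24/85, mR=-15/17; mL+mR=-3/5 → advance -1; mR−mL=-99/85 → turn -1·90°
n=4: pose=(0,-8,E); sL=120/113, sR=24/29; mL=2124/3277, mR=-120/113; mL+mR=-12/29 → advance -1; mR−mL=-5604/3277 → turn -1·90°
n=5: pose=(-1,-8,S); sL=20/27, sR=60/101; mL=1210/2727, mR=-20/27; mL+mR=-30/101 → advance -1; mR−mL=-3230/2727 → turn -1·90°
n=6: pose=(-1,-7,W); sL=24/37, sR=120/157; mL=1548/5809, mR=-24/37; mL+mR=-60/157 → advance -1; mR−mL=-5316/5809 → turn -1·90°
n=7: pose=(0,-7,N); sL=15/17, sR=6/5; mL=24/85, mR=-15/17; mL+mR=-3/5 → advance -1; mR−mL=-99/85 → turn -1·90°

0 120/113 24/29 2124/3277 -120/113 0 -8 E
1 20/27 60/101 1210/2727 -20/27 -1 -8 S
2 24/37 120/157 1548/5809 -24/37 -1 -7 W
3 15/17 6/5 24/85 -15/17 0 -7 N
4 120/113 24/29 2124/3277 -120/113 0 -8 E
5 20/27 60/101 1210/2727 -20/27 -1 -8 S
6 24/37 120/157 1548/5809 -24/37 -1 -7 W
7 15/17 6/5 24/85 -15/17 0 -7 N
final 0 -8 E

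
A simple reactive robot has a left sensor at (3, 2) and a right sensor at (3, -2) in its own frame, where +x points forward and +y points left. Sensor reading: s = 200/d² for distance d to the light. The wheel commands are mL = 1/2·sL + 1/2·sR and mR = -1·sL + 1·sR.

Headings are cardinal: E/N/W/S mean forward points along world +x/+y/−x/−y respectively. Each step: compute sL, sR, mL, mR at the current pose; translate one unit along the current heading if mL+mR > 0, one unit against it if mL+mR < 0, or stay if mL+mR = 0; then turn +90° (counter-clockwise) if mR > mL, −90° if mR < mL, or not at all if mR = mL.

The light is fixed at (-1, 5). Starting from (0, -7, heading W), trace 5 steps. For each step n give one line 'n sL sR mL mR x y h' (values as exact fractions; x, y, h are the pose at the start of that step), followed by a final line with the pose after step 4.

0 1 25/13 19/13 12/13 0 -7 W
1 40/17 40/17 40/17 0 -1 -7 N
2 20/9 100/89 1340/801 -880/801 -1 -6 E
3 40/41 200/197 8040/8077 320/8077 0 -6 S
4 1 25/13 19/13 12/13 0 -7 W
final -1 -7 N

n=0: pose=(0,-7,W); sL=1, sR=25/13; mL=19/13, mR=12/13; mL+mR=31/13 → advance +1; mR−mL=-7/13 → turn -1·90°
n=1: pose=(-1,-7,N); sL=40/17, sR=40/17; mL=40/17, mR=0; mL+mR=40/17 → advance +1; mR−mL=-40/17 → turn -1·90°
n=2: pose=(-1,-6,E); sL=20/9, sR=100/89; mL=1340/801, mR=-880/801; mL+mR=460/801 → advance +1; mR−mL=-740/267 → turn -1·90°
n=3: pose=(0,-6,S); sL=40/41, sR=200/197; mL=8040/8077, mR=320/8077; mL+mR=8360/8077 → advance +1; mR−mL=-7720/8077 → turn -1·90°
n=4: pose=(0,-7,W); sL=1, sR=25/13; mL=19/13, mR=12/13; mL+mR=31/13 → advance +1; mR−mL=-7/13 → turn -1·90°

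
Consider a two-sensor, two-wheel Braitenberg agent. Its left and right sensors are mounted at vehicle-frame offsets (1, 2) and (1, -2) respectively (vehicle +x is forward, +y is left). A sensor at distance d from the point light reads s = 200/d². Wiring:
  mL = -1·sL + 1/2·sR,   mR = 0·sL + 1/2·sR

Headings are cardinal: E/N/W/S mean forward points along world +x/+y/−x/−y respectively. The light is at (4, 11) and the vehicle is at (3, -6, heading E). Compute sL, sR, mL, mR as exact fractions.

left sensor world pos  = (4, -4); dL² = 225
right sensor world pos = (4, -8); dR² = 361
sL = 200/225 = 8/9
sR = 200/361 = 200/361
mL = -1·sL + 1/2·sR = -1988/3249
mR = 0·sL + 1/2·sR = 100/361

8/9 200/361 -1988/3249 100/361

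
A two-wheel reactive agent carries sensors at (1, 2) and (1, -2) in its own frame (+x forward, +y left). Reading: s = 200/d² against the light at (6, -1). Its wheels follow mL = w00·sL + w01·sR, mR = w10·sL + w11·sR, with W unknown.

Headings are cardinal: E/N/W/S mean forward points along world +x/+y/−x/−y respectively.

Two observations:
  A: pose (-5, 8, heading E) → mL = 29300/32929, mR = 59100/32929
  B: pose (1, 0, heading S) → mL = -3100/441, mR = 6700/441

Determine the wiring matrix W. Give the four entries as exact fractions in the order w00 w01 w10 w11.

-1/2 1 1/2 1

obs A: pose=(-5,8,E) → sL=200/221, sR=200/149, mL=29300/32929, mR=59100/32929
obs B: pose=(1,0,S) → sL=200/9, sR=200/49, mL=-3100/441, mR=6700/441
sensor matrix S = [[200/221, 200/149], [200/9, 200/49]]; det S = -379520000/14521689
solve [mL_A; mL_B] = S·[w00; w01] and [mR_A; mR_B] = S·[w10; w11]:
  w00 = -1/2, w01 = 1, w10 = 1/2, w11 = 1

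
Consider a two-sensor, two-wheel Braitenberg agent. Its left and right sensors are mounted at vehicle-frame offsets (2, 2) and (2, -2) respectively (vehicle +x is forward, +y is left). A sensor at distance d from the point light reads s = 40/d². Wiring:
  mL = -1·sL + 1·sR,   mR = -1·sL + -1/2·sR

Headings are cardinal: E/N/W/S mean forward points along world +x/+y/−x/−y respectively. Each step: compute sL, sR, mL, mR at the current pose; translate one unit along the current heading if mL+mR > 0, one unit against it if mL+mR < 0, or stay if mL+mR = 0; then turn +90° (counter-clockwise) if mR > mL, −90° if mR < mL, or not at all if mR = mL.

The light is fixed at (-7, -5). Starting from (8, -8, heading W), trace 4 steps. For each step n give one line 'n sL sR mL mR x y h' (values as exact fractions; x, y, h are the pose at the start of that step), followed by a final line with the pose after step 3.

0 20/97 4/17 48/1649 -534/1649 8 -8 W
1 40/197 8/65 -1024/12805 -3388/12805 9 -8 N
2 5/41 1/9 -4/369 -131/738 9 -9 E
3 8/65 8/41 192/2665 -588/2665 8 -9 S
final 8 -8 W

n=0: pose=(8,-8,W); sL=20/97, sR=4/17; mL=48/1649, mR=-534/1649; mL+mR=-486/1649 → advance -1; mR−mL=-6/17 → turn -1·90°
n=1: pose=(9,-8,N); sL=40/197, sR=8/65; mL=-1024/12805, mR=-3388/12805; mL+mR=-4412/12805 → advance -1; mR−mL=-12/65 → turn -1·90°
n=2: pose=(9,-9,E); sL=5/41, sR=1/9; mL=-4/369, mR=-131/738; mL+mR=-139/738 → advance -1; mR−mL=-1/6 → turn -1·90°
n=3: pose=(8,-9,S); sL=8/65, sR=8/41; mL=192/2665, mR=-588/2665; mL+mR=-396/2665 → advance -1; mR−mL=-12/41 → turn -1·90°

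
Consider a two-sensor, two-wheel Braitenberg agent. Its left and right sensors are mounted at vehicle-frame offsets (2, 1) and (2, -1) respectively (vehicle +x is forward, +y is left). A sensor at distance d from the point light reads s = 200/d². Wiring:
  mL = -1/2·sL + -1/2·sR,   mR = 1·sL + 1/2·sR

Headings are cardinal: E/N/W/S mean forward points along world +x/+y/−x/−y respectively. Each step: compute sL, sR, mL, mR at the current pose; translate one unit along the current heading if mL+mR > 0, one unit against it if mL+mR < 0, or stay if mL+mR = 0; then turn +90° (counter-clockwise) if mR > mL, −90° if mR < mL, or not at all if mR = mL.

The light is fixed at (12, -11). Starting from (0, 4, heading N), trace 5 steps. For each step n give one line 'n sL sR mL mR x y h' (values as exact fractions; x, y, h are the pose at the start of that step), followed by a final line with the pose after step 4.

n=0: pose=(0,4,N); sL=100/229, sR=20/41; mL=-4340/9389, mR=6390/9389; mL+mR=50/229 → advance +1; mR−mL=10730/9389 → turn +1·90°
n=1: pose=(0,5,W); sL=200/421, sR=40/97; mL=-18120/40837, mR=27820/40837; mL+mR=100/421 → advance +1; mR−mL=45940/40837 → turn +1·90°
n=2: pose=(-1,5,S); sL=10/17, sR=25/49; mL=-915/1666, mR=1405/1666; mL+mR=5/17 → advance +1; mR−mL=1160/833 → turn +1·90°
n=3: pose=(-1,4,E); sL=200/377, sR=200/317; mL=-69400/119509, mR=101100/119509; mL+mR=100/377 → advance +1; mR−mL=170500/119509 → turn +1·90°
n=4: pose=(0,4,N); sL=100/229, sR=20/41; mL=-4340/9389, mR=6390/9389; mL+mR=50/229 → advance +1; mR−mL=10730/9389 → turn +1·90°

0 100/229 20/41 -4340/9389 6390/9389 0 4 N
1 200/421 40/97 -18120/40837 27820/40837 0 5 W
2 10/17 25/49 -915/1666 1405/1666 -1 5 S
3 200/377 200/317 -69400/119509 101100/119509 -1 4 E
4 100/229 20/41 -4340/9389 6390/9389 0 4 N
final 0 5 W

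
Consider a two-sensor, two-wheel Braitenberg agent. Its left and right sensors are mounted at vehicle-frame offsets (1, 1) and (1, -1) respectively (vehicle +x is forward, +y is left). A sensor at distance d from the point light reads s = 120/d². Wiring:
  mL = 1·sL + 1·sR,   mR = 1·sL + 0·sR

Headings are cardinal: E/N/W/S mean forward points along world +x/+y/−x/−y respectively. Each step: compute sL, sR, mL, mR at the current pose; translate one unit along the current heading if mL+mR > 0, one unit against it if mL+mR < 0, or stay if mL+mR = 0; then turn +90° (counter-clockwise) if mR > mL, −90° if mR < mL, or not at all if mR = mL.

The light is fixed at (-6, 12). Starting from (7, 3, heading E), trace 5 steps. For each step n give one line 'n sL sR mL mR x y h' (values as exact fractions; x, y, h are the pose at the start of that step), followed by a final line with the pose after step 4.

0 6/13 15/37 417/481 6/13 7 3 E
1 24/65 120/269 14256/17485 24/65 8 3 S
2 12/29 12/25 648/725 12/29 8 2 W
3 8/15 120/277 4016/4155 8/15 7 2 N
4 6/13 15/37 417/481 6/13 7 3 E
final 8 3 S

n=0: pose=(7,3,E); sL=6/13, sR=15/37; mL=417/481, mR=6/13; mL+mR=639/481 → advance +1; mR−mL=-15/37 → turn -1·90°
n=1: pose=(8,3,S); sL=24/65, sR=120/269; mL=14256/17485, mR=24/65; mL+mR=20712/17485 → advance +1; mR−mL=-120/269 → turn -1·90°
n=2: pose=(8,2,W); sL=12/29, sR=12/25; mL=648/725, mR=12/29; mL+mR=948/725 → advance +1; mR−mL=-12/25 → turn -1·90°
n=3: pose=(7,2,N); sL=8/15, sR=120/277; mL=4016/4155, mR=8/15; mL+mR=6232/4155 → advance +1; mR−mL=-120/277 → turn -1·90°
n=4: pose=(7,3,E); sL=6/13, sR=15/37; mL=417/481, mR=6/13; mL+mR=639/481 → advance +1; mR−mL=-15/37 → turn -1·90°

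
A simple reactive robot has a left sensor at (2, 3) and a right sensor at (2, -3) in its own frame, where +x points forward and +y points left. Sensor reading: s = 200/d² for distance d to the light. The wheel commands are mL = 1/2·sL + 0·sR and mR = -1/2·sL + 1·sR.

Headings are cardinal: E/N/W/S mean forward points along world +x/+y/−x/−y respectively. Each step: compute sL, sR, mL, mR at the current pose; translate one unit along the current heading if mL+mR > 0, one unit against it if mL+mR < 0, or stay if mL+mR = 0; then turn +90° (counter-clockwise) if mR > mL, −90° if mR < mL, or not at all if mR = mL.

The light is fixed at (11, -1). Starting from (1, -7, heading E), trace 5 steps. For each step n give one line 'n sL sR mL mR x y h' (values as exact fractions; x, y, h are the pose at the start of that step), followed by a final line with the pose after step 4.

n=0: pose=(1,-7,E); sL=200/73, sR=40/29; mL=100/73, mR=20/2117; mL+mR=40/29 → advance +1; mR−mL=-2880/2117 → turn -1·90°
n=1: pose=(2,-7,S); sL=2, sR=25/26; mL=1, mR=-1/26; mL+mR=25/26 → advance +1; mR−mL=-27/26 → turn -1·90°
n=2: pose=(2,-8,W); sL=200/221, sR=200/137; mL=100/221, mR=30500/30277; mL+mR=200/137 → advance +1; mR−mL=16800/30277 → turn +1·90°
n=3: pose=(1,-8,S); sL=20/13, sR=4/5; mL=10/13, mR=2/65; mL+mR=4/5 → advance +1; mR−mL=-48/65 → turn -1·90°
n=4: pose=(1,-9,W); sL=40/53, sR=200/169; mL=20/53, mR=7220/8957; mL+mR=200/169 → advance +1; mR−mL=3840/8957 → turn +1·90°

0 200/73 40/29 100/73 20/2117 1 -7 E
1 2 25/26 1 -1/26 2 -7 S
2 200/221 200/137 100/221 30500/30277 2 -8 W
3 20/13 4/5 10/13 2/65 1 -8 S
4 40/53 200/169 20/53 7220/8957 1 -9 W
final 0 -9 S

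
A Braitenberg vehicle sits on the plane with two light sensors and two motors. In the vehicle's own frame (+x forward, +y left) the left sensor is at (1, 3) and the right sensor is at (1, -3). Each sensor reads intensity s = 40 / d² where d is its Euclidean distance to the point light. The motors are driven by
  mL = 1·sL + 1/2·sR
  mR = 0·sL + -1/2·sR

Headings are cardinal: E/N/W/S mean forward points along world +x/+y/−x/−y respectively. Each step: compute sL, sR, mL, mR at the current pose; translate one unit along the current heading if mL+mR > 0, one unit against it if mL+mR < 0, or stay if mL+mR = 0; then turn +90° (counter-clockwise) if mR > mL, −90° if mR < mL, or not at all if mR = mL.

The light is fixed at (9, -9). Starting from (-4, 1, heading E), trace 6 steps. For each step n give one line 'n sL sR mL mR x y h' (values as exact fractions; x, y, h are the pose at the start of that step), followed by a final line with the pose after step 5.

n=0: pose=(-4,1,E); sL=40/313, sR=40/193; mL=13980/60409, mR=-20/193; mL+mR=40/313 → advance +1; mR−mL=-20240/60409 → turn -1·90°
n=1: pose=(-3,1,S); sL=20/81, sR=20/153; mL=430/1377, mR=-10/153; mL+mR=20/81 → advance +1; mR−mL=-520/1377 → turn -1·90°
n=2: pose=(-3,0,W); sL=8/41, sR=40/313; mL=3324/12833, mR=-20/313; mL+mR=8/41 → advance +1; mR−mL=-4144/12833 → turn -1·90°
n=3: pose=(-4,0,N); sL=10/89, sR=1/5; mL=189/890, mR=-1/10; mL+mR=10/89 → advance +1; mR−mL=-139/445 → turn -1·90°
n=4: pose=(-4,1,E); sL=40/313, sR=40/193; mL=13980/60409, mR=-20/193; mL+mR=40/313 → advance +1; mR−mL=-20240/60409 → turn -1·90°
n=5: pose=(-3,1,S); sL=20/81, sR=20/153; mL=430/1377, mR=-10/153; mL+mR=20/81 → advance +1; mR−mL=-520/1377 → turn -1·90°

0 40/313 40/193 13980/60409 -20/193 -4 1 E
1 20/81 20/153 430/1377 -10/153 -3 1 S
2 8/41 40/313 3324/12833 -20/313 -3 0 W
3 10/89 1/5 189/890 -1/10 -4 0 N
4 40/313 40/193 13980/60409 -20/193 -4 1 E
5 20/81 20/153 430/1377 -10/153 -3 1 S
final -3 0 W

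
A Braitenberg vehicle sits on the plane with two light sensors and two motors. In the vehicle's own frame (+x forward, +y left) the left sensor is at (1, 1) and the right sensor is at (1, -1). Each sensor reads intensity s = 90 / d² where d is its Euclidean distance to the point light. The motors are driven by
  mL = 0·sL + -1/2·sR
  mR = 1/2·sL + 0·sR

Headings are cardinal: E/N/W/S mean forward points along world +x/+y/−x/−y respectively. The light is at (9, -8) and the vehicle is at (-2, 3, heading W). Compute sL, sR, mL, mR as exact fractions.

left sensor world pos  = (-3, 2); dL² = 244
right sensor world pos = (-3, 4); dR² = 288
sL = 90/244 = 45/122
sR = 90/288 = 5/16
mL = 0·sL + -1/2·sR = -5/32
mR = 1/2·sL + 0·sR = 45/244

45/122 5/16 -5/32 45/244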